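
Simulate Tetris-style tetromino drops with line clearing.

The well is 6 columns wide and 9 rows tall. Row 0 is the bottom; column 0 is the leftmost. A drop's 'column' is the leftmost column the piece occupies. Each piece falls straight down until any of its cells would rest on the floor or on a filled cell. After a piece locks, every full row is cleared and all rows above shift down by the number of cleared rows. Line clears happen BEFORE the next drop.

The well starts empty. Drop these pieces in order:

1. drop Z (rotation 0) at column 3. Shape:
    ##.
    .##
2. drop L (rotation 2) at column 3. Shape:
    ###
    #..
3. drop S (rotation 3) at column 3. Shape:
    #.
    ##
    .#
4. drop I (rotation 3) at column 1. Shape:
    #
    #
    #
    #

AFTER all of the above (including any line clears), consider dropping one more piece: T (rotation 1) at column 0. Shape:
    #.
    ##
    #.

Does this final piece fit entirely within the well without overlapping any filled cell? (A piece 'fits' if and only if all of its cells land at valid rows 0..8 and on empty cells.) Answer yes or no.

Drop 1: Z rot0 at col 3 lands with bottom-row=0; cleared 0 line(s) (total 0); column heights now [0 0 0 2 2 1], max=2
Drop 2: L rot2 at col 3 lands with bottom-row=2; cleared 0 line(s) (total 0); column heights now [0 0 0 4 4 4], max=4
Drop 3: S rot3 at col 3 lands with bottom-row=4; cleared 0 line(s) (total 0); column heights now [0 0 0 7 6 4], max=7
Drop 4: I rot3 at col 1 lands with bottom-row=0; cleared 0 line(s) (total 0); column heights now [0 4 0 7 6 4], max=7
Test piece T rot1 at col 0 (width 2): heights before test = [0 4 0 7 6 4]; fits = True

Answer: yes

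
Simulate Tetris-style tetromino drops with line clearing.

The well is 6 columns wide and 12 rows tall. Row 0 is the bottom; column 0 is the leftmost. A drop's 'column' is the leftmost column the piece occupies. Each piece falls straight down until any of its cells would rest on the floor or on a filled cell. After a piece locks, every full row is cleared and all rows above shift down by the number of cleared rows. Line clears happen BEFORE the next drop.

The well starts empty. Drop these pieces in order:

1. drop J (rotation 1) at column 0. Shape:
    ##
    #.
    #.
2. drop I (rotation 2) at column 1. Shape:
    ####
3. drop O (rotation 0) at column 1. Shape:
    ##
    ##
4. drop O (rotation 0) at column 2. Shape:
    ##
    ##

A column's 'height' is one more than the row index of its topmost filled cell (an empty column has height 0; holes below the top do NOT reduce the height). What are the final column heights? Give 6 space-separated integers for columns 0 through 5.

Drop 1: J rot1 at col 0 lands with bottom-row=0; cleared 0 line(s) (total 0); column heights now [3 3 0 0 0 0], max=3
Drop 2: I rot2 at col 1 lands with bottom-row=3; cleared 0 line(s) (total 0); column heights now [3 4 4 4 4 0], max=4
Drop 3: O rot0 at col 1 lands with bottom-row=4; cleared 0 line(s) (total 0); column heights now [3 6 6 4 4 0], max=6
Drop 4: O rot0 at col 2 lands with bottom-row=6; cleared 0 line(s) (total 0); column heights now [3 6 8 8 4 0], max=8

Answer: 3 6 8 8 4 0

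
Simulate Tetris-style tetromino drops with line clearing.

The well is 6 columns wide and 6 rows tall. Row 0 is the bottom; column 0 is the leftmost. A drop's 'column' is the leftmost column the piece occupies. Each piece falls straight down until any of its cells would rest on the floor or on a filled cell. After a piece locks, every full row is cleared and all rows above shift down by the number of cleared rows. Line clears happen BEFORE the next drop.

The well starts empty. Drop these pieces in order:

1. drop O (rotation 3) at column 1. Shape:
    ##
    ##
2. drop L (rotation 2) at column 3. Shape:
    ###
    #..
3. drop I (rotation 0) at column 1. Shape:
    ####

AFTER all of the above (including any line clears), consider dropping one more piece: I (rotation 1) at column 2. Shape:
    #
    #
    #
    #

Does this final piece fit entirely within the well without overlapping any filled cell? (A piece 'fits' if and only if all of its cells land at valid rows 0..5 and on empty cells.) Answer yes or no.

Answer: no

Derivation:
Drop 1: O rot3 at col 1 lands with bottom-row=0; cleared 0 line(s) (total 0); column heights now [0 2 2 0 0 0], max=2
Drop 2: L rot2 at col 3 lands with bottom-row=0; cleared 0 line(s) (total 0); column heights now [0 2 2 2 2 2], max=2
Drop 3: I rot0 at col 1 lands with bottom-row=2; cleared 0 line(s) (total 0); column heights now [0 3 3 3 3 2], max=3
Test piece I rot1 at col 2 (width 1): heights before test = [0 3 3 3 3 2]; fits = False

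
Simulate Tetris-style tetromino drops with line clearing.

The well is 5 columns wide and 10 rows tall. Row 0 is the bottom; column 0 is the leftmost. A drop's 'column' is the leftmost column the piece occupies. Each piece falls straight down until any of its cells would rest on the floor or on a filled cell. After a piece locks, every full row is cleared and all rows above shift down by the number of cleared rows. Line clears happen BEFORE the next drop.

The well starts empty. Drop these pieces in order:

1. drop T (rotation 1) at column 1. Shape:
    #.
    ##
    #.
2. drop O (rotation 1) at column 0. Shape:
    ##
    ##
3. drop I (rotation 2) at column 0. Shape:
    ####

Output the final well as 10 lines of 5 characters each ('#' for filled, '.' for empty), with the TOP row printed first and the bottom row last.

Drop 1: T rot1 at col 1 lands with bottom-row=0; cleared 0 line(s) (total 0); column heights now [0 3 2 0 0], max=3
Drop 2: O rot1 at col 0 lands with bottom-row=3; cleared 0 line(s) (total 0); column heights now [5 5 2 0 0], max=5
Drop 3: I rot2 at col 0 lands with bottom-row=5; cleared 0 line(s) (total 0); column heights now [6 6 6 6 0], max=6

Answer: .....
.....
.....
.....
####.
##...
##...
.#...
.##..
.#...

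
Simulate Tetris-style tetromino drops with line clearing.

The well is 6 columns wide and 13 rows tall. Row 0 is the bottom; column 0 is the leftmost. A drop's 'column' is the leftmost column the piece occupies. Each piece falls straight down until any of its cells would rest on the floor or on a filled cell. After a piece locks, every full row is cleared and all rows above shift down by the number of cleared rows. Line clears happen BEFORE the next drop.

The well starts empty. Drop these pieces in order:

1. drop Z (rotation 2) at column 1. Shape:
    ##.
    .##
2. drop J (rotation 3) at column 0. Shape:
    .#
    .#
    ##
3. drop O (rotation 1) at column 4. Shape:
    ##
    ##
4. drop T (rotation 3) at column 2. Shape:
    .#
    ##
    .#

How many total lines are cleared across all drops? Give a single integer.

Drop 1: Z rot2 at col 1 lands with bottom-row=0; cleared 0 line(s) (total 0); column heights now [0 2 2 1 0 0], max=2
Drop 2: J rot3 at col 0 lands with bottom-row=2; cleared 0 line(s) (total 0); column heights now [3 5 2 1 0 0], max=5
Drop 3: O rot1 at col 4 lands with bottom-row=0; cleared 0 line(s) (total 0); column heights now [3 5 2 1 2 2], max=5
Drop 4: T rot3 at col 2 lands with bottom-row=1; cleared 0 line(s) (total 0); column heights now [3 5 3 4 2 2], max=5

Answer: 0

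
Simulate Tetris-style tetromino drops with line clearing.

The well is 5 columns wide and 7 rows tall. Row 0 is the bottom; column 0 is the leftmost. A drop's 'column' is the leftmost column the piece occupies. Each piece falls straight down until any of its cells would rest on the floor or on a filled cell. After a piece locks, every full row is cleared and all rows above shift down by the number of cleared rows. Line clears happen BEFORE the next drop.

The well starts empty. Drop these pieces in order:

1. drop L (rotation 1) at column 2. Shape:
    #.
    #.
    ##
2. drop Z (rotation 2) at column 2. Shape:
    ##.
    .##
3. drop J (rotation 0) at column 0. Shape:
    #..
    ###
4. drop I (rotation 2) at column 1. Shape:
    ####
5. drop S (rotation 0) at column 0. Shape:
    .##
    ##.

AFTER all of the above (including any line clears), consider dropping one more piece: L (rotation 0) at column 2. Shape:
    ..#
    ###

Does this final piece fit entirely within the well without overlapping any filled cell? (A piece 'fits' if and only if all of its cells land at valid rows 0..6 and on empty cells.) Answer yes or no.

Answer: no

Derivation:
Drop 1: L rot1 at col 2 lands with bottom-row=0; cleared 0 line(s) (total 0); column heights now [0 0 3 1 0], max=3
Drop 2: Z rot2 at col 2 lands with bottom-row=2; cleared 0 line(s) (total 0); column heights now [0 0 4 4 3], max=4
Drop 3: J rot0 at col 0 lands with bottom-row=4; cleared 0 line(s) (total 0); column heights now [6 5 5 4 3], max=6
Drop 4: I rot2 at col 1 lands with bottom-row=5; cleared 1 line(s) (total 1); column heights now [5 5 5 4 3], max=5
Drop 5: S rot0 at col 0 lands with bottom-row=5; cleared 0 line(s) (total 1); column heights now [6 7 7 4 3], max=7
Test piece L rot0 at col 2 (width 3): heights before test = [6 7 7 4 3]; fits = False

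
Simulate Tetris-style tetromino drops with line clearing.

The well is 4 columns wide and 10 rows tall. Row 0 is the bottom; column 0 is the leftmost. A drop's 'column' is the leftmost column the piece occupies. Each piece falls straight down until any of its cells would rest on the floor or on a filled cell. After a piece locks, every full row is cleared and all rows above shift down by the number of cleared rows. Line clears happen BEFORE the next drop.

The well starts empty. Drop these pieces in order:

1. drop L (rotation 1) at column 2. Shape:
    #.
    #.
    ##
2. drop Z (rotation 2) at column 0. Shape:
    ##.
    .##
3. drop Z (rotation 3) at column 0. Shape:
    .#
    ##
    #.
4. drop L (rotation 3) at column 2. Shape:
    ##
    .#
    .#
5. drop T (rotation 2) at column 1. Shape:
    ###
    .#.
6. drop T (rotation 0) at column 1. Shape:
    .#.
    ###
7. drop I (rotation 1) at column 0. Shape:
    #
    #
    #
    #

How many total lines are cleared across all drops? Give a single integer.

Answer: 3

Derivation:
Drop 1: L rot1 at col 2 lands with bottom-row=0; cleared 0 line(s) (total 0); column heights now [0 0 3 1], max=3
Drop 2: Z rot2 at col 0 lands with bottom-row=3; cleared 0 line(s) (total 0); column heights now [5 5 4 1], max=5
Drop 3: Z rot3 at col 0 lands with bottom-row=5; cleared 0 line(s) (total 0); column heights now [7 8 4 1], max=8
Drop 4: L rot3 at col 2 lands with bottom-row=2; cleared 1 line(s) (total 1); column heights now [6 7 4 4], max=7
Drop 5: T rot2 at col 1 lands with bottom-row=6; cleared 0 line(s) (total 1); column heights now [6 8 8 8], max=8
Drop 6: T rot0 at col 1 lands with bottom-row=8; cleared 0 line(s) (total 1); column heights now [6 9 10 9], max=10
Drop 7: I rot1 at col 0 lands with bottom-row=6; cleared 2 line(s) (total 3); column heights now [8 7 8 4], max=8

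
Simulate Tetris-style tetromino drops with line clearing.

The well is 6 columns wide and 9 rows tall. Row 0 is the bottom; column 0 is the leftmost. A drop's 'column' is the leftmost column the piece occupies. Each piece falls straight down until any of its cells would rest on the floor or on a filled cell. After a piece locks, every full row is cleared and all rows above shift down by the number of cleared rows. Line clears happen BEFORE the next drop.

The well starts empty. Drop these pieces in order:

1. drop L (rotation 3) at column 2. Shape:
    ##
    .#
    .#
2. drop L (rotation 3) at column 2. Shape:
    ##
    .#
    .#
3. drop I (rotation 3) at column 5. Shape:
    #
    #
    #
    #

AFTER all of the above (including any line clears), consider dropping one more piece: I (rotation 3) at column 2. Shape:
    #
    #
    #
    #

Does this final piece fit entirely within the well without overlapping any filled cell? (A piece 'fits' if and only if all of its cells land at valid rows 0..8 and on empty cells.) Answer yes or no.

Answer: no

Derivation:
Drop 1: L rot3 at col 2 lands with bottom-row=0; cleared 0 line(s) (total 0); column heights now [0 0 3 3 0 0], max=3
Drop 2: L rot3 at col 2 lands with bottom-row=3; cleared 0 line(s) (total 0); column heights now [0 0 6 6 0 0], max=6
Drop 3: I rot3 at col 5 lands with bottom-row=0; cleared 0 line(s) (total 0); column heights now [0 0 6 6 0 4], max=6
Test piece I rot3 at col 2 (width 1): heights before test = [0 0 6 6 0 4]; fits = False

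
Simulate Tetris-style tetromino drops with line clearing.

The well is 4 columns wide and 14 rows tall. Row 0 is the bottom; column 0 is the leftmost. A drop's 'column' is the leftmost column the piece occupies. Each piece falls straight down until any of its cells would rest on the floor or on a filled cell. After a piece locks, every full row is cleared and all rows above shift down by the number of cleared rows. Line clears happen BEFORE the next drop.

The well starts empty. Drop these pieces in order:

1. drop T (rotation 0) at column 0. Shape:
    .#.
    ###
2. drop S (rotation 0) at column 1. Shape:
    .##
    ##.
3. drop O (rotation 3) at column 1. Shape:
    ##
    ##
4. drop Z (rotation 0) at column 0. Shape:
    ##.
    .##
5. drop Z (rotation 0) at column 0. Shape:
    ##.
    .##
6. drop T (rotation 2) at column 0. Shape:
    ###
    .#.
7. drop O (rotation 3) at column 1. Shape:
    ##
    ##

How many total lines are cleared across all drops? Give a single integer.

Drop 1: T rot0 at col 0 lands with bottom-row=0; cleared 0 line(s) (total 0); column heights now [1 2 1 0], max=2
Drop 2: S rot0 at col 1 lands with bottom-row=2; cleared 0 line(s) (total 0); column heights now [1 3 4 4], max=4
Drop 3: O rot3 at col 1 lands with bottom-row=4; cleared 0 line(s) (total 0); column heights now [1 6 6 4], max=6
Drop 4: Z rot0 at col 0 lands with bottom-row=6; cleared 0 line(s) (total 0); column heights now [8 8 7 4], max=8
Drop 5: Z rot0 at col 0 lands with bottom-row=8; cleared 0 line(s) (total 0); column heights now [10 10 9 4], max=10
Drop 6: T rot2 at col 0 lands with bottom-row=10; cleared 0 line(s) (total 0); column heights now [12 12 12 4], max=12
Drop 7: O rot3 at col 1 lands with bottom-row=12; cleared 0 line(s) (total 0); column heights now [12 14 14 4], max=14

Answer: 0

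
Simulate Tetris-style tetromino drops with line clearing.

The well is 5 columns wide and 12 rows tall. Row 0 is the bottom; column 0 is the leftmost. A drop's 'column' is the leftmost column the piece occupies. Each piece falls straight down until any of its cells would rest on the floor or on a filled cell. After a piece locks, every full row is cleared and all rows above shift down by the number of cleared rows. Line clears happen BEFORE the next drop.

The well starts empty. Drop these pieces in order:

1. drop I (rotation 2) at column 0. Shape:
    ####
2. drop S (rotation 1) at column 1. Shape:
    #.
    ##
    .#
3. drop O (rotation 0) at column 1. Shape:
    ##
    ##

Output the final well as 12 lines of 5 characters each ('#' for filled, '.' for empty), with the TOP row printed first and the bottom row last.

Answer: .....
.....
.....
.....
.....
.....
.##..
.##..
.#...
.##..
..#..
####.

Derivation:
Drop 1: I rot2 at col 0 lands with bottom-row=0; cleared 0 line(s) (total 0); column heights now [1 1 1 1 0], max=1
Drop 2: S rot1 at col 1 lands with bottom-row=1; cleared 0 line(s) (total 0); column heights now [1 4 3 1 0], max=4
Drop 3: O rot0 at col 1 lands with bottom-row=4; cleared 0 line(s) (total 0); column heights now [1 6 6 1 0], max=6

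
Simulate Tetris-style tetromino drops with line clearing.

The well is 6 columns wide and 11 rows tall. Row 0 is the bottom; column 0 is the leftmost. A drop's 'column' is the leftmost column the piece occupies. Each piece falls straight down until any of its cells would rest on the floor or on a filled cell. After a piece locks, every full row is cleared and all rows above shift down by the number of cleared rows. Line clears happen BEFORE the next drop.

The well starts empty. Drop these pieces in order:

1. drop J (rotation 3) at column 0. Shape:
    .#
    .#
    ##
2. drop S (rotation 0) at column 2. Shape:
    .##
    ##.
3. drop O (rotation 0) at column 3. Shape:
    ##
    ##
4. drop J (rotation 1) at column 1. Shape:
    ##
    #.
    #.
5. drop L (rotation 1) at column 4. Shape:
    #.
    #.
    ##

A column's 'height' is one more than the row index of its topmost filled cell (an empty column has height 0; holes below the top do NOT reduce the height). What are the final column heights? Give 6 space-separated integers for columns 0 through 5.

Drop 1: J rot3 at col 0 lands with bottom-row=0; cleared 0 line(s) (total 0); column heights now [1 3 0 0 0 0], max=3
Drop 2: S rot0 at col 2 lands with bottom-row=0; cleared 0 line(s) (total 0); column heights now [1 3 1 2 2 0], max=3
Drop 3: O rot0 at col 3 lands with bottom-row=2; cleared 0 line(s) (total 0); column heights now [1 3 1 4 4 0], max=4
Drop 4: J rot1 at col 1 lands with bottom-row=3; cleared 0 line(s) (total 0); column heights now [1 6 6 4 4 0], max=6
Drop 5: L rot1 at col 4 lands with bottom-row=4; cleared 0 line(s) (total 0); column heights now [1 6 6 4 7 5], max=7

Answer: 1 6 6 4 7 5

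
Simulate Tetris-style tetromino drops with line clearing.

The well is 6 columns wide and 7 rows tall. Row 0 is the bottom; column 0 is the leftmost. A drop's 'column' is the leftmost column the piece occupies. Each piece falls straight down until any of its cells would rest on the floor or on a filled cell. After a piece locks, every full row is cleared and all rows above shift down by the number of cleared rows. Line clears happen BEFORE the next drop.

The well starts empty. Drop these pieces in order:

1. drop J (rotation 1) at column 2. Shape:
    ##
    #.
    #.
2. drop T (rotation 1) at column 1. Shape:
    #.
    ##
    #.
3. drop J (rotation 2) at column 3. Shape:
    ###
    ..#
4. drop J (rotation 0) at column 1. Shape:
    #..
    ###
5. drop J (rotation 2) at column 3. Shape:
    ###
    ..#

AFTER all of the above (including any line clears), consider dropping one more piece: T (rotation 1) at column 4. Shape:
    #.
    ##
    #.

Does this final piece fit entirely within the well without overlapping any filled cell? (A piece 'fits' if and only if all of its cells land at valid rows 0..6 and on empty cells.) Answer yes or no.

Drop 1: J rot1 at col 2 lands with bottom-row=0; cleared 0 line(s) (total 0); column heights now [0 0 3 3 0 0], max=3
Drop 2: T rot1 at col 1 lands with bottom-row=2; cleared 0 line(s) (total 0); column heights now [0 5 4 3 0 0], max=5
Drop 3: J rot2 at col 3 lands with bottom-row=2; cleared 0 line(s) (total 0); column heights now [0 5 4 4 4 4], max=5
Drop 4: J rot0 at col 1 lands with bottom-row=5; cleared 0 line(s) (total 0); column heights now [0 7 6 6 4 4], max=7
Drop 5: J rot2 at col 3 lands with bottom-row=5; cleared 0 line(s) (total 0); column heights now [0 7 6 7 7 7], max=7
Test piece T rot1 at col 4 (width 2): heights before test = [0 7 6 7 7 7]; fits = False

Answer: no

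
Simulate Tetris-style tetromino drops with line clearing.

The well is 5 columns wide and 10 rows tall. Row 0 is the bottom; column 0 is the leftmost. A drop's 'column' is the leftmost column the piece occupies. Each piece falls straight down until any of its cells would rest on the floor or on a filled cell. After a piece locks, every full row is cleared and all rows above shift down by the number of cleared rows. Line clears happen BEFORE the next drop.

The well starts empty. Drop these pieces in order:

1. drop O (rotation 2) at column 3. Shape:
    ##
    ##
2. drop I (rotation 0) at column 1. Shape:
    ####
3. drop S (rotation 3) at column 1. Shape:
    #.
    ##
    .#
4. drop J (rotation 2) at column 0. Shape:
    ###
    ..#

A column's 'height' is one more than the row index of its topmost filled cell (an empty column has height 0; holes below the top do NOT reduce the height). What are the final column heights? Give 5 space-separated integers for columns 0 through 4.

Answer: 7 7 7 3 3

Derivation:
Drop 1: O rot2 at col 3 lands with bottom-row=0; cleared 0 line(s) (total 0); column heights now [0 0 0 2 2], max=2
Drop 2: I rot0 at col 1 lands with bottom-row=2; cleared 0 line(s) (total 0); column heights now [0 3 3 3 3], max=3
Drop 3: S rot3 at col 1 lands with bottom-row=3; cleared 0 line(s) (total 0); column heights now [0 6 5 3 3], max=6
Drop 4: J rot2 at col 0 lands with bottom-row=5; cleared 0 line(s) (total 0); column heights now [7 7 7 3 3], max=7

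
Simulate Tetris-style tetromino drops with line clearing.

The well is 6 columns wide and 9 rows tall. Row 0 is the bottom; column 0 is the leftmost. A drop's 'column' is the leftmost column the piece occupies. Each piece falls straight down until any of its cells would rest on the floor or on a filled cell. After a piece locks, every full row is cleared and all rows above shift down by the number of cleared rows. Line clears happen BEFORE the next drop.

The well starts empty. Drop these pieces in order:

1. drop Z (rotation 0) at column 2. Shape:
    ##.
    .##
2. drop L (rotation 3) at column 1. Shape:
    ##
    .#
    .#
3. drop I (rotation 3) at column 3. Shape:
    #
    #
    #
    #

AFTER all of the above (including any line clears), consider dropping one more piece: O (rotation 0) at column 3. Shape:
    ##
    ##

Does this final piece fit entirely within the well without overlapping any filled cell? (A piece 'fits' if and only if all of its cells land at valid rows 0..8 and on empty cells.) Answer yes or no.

Drop 1: Z rot0 at col 2 lands with bottom-row=0; cleared 0 line(s) (total 0); column heights now [0 0 2 2 1 0], max=2
Drop 2: L rot3 at col 1 lands with bottom-row=2; cleared 0 line(s) (total 0); column heights now [0 5 5 2 1 0], max=5
Drop 3: I rot3 at col 3 lands with bottom-row=2; cleared 0 line(s) (total 0); column heights now [0 5 5 6 1 0], max=6
Test piece O rot0 at col 3 (width 2): heights before test = [0 5 5 6 1 0]; fits = True

Answer: yes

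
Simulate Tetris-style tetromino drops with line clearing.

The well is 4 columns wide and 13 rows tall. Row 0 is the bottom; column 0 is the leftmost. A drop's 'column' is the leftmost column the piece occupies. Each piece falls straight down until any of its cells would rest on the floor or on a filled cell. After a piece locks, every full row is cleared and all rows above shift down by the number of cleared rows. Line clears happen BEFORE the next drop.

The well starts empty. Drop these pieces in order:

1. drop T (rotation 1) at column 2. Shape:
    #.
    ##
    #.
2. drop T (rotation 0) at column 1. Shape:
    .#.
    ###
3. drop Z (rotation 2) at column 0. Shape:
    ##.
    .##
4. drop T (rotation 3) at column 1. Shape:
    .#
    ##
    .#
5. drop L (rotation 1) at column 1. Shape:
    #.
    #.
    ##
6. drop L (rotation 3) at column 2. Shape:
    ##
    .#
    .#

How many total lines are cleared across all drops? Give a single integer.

Answer: 0

Derivation:
Drop 1: T rot1 at col 2 lands with bottom-row=0; cleared 0 line(s) (total 0); column heights now [0 0 3 2], max=3
Drop 2: T rot0 at col 1 lands with bottom-row=3; cleared 0 line(s) (total 0); column heights now [0 4 5 4], max=5
Drop 3: Z rot2 at col 0 lands with bottom-row=5; cleared 0 line(s) (total 0); column heights now [7 7 6 4], max=7
Drop 4: T rot3 at col 1 lands with bottom-row=6; cleared 0 line(s) (total 0); column heights now [7 8 9 4], max=9
Drop 5: L rot1 at col 1 lands with bottom-row=9; cleared 0 line(s) (total 0); column heights now [7 12 10 4], max=12
Drop 6: L rot3 at col 2 lands with bottom-row=8; cleared 0 line(s) (total 0); column heights now [7 12 11 11], max=12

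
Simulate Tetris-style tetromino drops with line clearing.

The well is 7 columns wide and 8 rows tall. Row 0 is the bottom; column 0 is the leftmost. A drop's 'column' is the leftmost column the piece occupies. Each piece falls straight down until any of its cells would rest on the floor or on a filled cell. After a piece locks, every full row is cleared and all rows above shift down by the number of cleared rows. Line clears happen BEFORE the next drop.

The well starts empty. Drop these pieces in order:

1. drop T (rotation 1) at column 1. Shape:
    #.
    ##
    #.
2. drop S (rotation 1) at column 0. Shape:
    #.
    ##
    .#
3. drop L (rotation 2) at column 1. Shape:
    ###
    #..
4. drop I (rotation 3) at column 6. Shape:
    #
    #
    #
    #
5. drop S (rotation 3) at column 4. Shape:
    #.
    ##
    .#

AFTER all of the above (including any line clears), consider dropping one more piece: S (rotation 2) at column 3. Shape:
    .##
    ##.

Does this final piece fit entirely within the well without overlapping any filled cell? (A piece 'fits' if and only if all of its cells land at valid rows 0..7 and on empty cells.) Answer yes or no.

Drop 1: T rot1 at col 1 lands with bottom-row=0; cleared 0 line(s) (total 0); column heights now [0 3 2 0 0 0 0], max=3
Drop 2: S rot1 at col 0 lands with bottom-row=3; cleared 0 line(s) (total 0); column heights now [6 5 2 0 0 0 0], max=6
Drop 3: L rot2 at col 1 lands with bottom-row=5; cleared 0 line(s) (total 0); column heights now [6 7 7 7 0 0 0], max=7
Drop 4: I rot3 at col 6 lands with bottom-row=0; cleared 0 line(s) (total 0); column heights now [6 7 7 7 0 0 4], max=7
Drop 5: S rot3 at col 4 lands with bottom-row=0; cleared 0 line(s) (total 0); column heights now [6 7 7 7 3 2 4], max=7
Test piece S rot2 at col 3 (width 3): heights before test = [6 7 7 7 3 2 4]; fits = False

Answer: no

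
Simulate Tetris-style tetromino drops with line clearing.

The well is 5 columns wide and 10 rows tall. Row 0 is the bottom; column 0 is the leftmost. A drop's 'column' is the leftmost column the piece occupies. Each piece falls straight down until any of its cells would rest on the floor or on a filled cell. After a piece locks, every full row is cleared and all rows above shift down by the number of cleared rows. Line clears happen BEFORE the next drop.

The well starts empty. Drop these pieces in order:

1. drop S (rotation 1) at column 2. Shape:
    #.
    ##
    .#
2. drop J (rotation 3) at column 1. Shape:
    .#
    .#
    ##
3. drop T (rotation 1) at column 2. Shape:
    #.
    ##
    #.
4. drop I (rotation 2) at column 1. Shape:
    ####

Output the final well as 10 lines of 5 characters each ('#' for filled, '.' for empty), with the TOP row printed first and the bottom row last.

Answer: .####
..#..
..##.
..#..
..#..
..#..
.##..
..#..
..##.
...#.

Derivation:
Drop 1: S rot1 at col 2 lands with bottom-row=0; cleared 0 line(s) (total 0); column heights now [0 0 3 2 0], max=3
Drop 2: J rot3 at col 1 lands with bottom-row=3; cleared 0 line(s) (total 0); column heights now [0 4 6 2 0], max=6
Drop 3: T rot1 at col 2 lands with bottom-row=6; cleared 0 line(s) (total 0); column heights now [0 4 9 8 0], max=9
Drop 4: I rot2 at col 1 lands with bottom-row=9; cleared 0 line(s) (total 0); column heights now [0 10 10 10 10], max=10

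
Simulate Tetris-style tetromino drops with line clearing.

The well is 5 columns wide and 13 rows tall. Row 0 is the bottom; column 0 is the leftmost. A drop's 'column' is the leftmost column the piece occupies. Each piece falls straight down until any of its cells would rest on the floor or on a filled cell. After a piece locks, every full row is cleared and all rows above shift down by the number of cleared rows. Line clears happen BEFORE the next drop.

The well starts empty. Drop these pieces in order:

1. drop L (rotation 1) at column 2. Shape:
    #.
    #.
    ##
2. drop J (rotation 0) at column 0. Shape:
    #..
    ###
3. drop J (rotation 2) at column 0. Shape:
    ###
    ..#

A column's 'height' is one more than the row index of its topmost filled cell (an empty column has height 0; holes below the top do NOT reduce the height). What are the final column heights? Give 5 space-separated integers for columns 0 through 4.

Answer: 6 6 6 1 0

Derivation:
Drop 1: L rot1 at col 2 lands with bottom-row=0; cleared 0 line(s) (total 0); column heights now [0 0 3 1 0], max=3
Drop 2: J rot0 at col 0 lands with bottom-row=3; cleared 0 line(s) (total 0); column heights now [5 4 4 1 0], max=5
Drop 3: J rot2 at col 0 lands with bottom-row=4; cleared 0 line(s) (total 0); column heights now [6 6 6 1 0], max=6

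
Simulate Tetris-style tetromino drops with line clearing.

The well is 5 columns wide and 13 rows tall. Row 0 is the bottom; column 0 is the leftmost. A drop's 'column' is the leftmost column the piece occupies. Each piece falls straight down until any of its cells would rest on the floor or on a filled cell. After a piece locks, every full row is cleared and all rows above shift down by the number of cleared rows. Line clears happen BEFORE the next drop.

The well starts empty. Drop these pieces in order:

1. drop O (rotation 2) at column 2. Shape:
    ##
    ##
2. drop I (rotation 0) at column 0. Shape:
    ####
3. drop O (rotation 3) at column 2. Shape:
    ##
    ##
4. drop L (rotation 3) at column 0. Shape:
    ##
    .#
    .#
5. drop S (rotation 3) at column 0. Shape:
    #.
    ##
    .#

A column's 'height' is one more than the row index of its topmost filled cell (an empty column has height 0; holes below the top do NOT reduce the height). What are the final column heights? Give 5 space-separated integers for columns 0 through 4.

Answer: 9 8 5 5 0

Derivation:
Drop 1: O rot2 at col 2 lands with bottom-row=0; cleared 0 line(s) (total 0); column heights now [0 0 2 2 0], max=2
Drop 2: I rot0 at col 0 lands with bottom-row=2; cleared 0 line(s) (total 0); column heights now [3 3 3 3 0], max=3
Drop 3: O rot3 at col 2 lands with bottom-row=3; cleared 0 line(s) (total 0); column heights now [3 3 5 5 0], max=5
Drop 4: L rot3 at col 0 lands with bottom-row=3; cleared 0 line(s) (total 0); column heights now [6 6 5 5 0], max=6
Drop 5: S rot3 at col 0 lands with bottom-row=6; cleared 0 line(s) (total 0); column heights now [9 8 5 5 0], max=9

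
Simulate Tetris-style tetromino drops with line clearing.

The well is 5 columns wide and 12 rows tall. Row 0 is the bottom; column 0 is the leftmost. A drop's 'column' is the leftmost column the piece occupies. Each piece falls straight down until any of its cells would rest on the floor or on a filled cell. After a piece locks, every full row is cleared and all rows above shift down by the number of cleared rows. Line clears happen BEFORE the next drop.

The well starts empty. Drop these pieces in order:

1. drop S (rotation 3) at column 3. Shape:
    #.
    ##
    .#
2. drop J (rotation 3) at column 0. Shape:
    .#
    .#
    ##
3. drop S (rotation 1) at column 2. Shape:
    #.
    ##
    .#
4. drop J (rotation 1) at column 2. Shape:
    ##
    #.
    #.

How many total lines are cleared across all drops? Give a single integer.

Answer: 0

Derivation:
Drop 1: S rot3 at col 3 lands with bottom-row=0; cleared 0 line(s) (total 0); column heights now [0 0 0 3 2], max=3
Drop 2: J rot3 at col 0 lands with bottom-row=0; cleared 0 line(s) (total 0); column heights now [1 3 0 3 2], max=3
Drop 3: S rot1 at col 2 lands with bottom-row=3; cleared 0 line(s) (total 0); column heights now [1 3 6 5 2], max=6
Drop 4: J rot1 at col 2 lands with bottom-row=6; cleared 0 line(s) (total 0); column heights now [1 3 9 9 2], max=9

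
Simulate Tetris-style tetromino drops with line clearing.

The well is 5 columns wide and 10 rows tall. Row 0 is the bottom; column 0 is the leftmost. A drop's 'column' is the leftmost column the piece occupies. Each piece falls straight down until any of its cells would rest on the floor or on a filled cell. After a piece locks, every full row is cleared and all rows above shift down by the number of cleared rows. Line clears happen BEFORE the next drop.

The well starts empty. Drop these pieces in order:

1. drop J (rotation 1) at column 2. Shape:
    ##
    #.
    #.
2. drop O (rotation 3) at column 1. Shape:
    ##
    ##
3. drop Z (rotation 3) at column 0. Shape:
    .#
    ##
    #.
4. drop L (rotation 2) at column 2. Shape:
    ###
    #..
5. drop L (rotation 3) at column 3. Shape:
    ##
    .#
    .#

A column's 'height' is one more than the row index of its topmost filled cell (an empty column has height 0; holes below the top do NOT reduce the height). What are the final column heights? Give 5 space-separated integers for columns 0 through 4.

Answer: 6 7 7 10 10

Derivation:
Drop 1: J rot1 at col 2 lands with bottom-row=0; cleared 0 line(s) (total 0); column heights now [0 0 3 3 0], max=3
Drop 2: O rot3 at col 1 lands with bottom-row=3; cleared 0 line(s) (total 0); column heights now [0 5 5 3 0], max=5
Drop 3: Z rot3 at col 0 lands with bottom-row=4; cleared 0 line(s) (total 0); column heights now [6 7 5 3 0], max=7
Drop 4: L rot2 at col 2 lands with bottom-row=5; cleared 0 line(s) (total 0); column heights now [6 7 7 7 7], max=7
Drop 5: L rot3 at col 3 lands with bottom-row=7; cleared 0 line(s) (total 0); column heights now [6 7 7 10 10], max=10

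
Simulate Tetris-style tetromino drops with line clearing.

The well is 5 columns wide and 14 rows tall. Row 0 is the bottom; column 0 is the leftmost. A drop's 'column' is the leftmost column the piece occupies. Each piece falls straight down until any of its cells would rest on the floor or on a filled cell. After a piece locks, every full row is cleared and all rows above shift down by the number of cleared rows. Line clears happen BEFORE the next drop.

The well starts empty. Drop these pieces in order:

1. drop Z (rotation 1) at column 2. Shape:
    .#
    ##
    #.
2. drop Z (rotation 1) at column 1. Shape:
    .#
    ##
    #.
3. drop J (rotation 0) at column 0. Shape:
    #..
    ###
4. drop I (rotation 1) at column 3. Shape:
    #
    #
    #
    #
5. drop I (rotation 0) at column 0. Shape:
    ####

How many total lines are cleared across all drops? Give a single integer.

Drop 1: Z rot1 at col 2 lands with bottom-row=0; cleared 0 line(s) (total 0); column heights now [0 0 2 3 0], max=3
Drop 2: Z rot1 at col 1 lands with bottom-row=1; cleared 0 line(s) (total 0); column heights now [0 3 4 3 0], max=4
Drop 3: J rot0 at col 0 lands with bottom-row=4; cleared 0 line(s) (total 0); column heights now [6 5 5 3 0], max=6
Drop 4: I rot1 at col 3 lands with bottom-row=3; cleared 0 line(s) (total 0); column heights now [6 5 5 7 0], max=7
Drop 5: I rot0 at col 0 lands with bottom-row=7; cleared 0 line(s) (total 0); column heights now [8 8 8 8 0], max=8

Answer: 0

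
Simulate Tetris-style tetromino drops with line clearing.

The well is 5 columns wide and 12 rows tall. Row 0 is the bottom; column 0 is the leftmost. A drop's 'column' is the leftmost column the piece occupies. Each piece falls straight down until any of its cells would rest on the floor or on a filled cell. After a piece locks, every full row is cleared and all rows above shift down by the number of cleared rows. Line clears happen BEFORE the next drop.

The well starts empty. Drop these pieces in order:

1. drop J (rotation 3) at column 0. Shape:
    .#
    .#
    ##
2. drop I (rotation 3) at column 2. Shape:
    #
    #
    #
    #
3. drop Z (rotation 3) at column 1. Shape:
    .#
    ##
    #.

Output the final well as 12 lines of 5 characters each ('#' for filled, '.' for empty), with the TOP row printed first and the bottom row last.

Answer: .....
.....
.....
.....
.....
.....
..#..
.##..
.##..
.##..
.##..
###..

Derivation:
Drop 1: J rot3 at col 0 lands with bottom-row=0; cleared 0 line(s) (total 0); column heights now [1 3 0 0 0], max=3
Drop 2: I rot3 at col 2 lands with bottom-row=0; cleared 0 line(s) (total 0); column heights now [1 3 4 0 0], max=4
Drop 3: Z rot3 at col 1 lands with bottom-row=3; cleared 0 line(s) (total 0); column heights now [1 5 6 0 0], max=6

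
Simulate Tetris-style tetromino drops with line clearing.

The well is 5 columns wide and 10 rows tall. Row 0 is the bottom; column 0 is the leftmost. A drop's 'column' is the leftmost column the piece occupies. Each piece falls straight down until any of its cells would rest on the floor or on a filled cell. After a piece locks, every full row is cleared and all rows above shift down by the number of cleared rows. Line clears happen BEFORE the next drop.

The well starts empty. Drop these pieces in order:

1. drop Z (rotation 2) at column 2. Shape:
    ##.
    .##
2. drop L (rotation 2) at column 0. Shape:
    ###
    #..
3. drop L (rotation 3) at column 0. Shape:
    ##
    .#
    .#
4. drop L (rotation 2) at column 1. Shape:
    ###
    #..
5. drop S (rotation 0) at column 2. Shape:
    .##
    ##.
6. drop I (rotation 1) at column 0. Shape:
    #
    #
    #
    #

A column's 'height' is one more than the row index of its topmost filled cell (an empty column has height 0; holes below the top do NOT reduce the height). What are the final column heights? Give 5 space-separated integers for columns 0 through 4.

Answer: 10 8 9 10 10

Derivation:
Drop 1: Z rot2 at col 2 lands with bottom-row=0; cleared 0 line(s) (total 0); column heights now [0 0 2 2 1], max=2
Drop 2: L rot2 at col 0 lands with bottom-row=1; cleared 0 line(s) (total 0); column heights now [3 3 3 2 1], max=3
Drop 3: L rot3 at col 0 lands with bottom-row=3; cleared 0 line(s) (total 0); column heights now [6 6 3 2 1], max=6
Drop 4: L rot2 at col 1 lands with bottom-row=6; cleared 0 line(s) (total 0); column heights now [6 8 8 8 1], max=8
Drop 5: S rot0 at col 2 lands with bottom-row=8; cleared 0 line(s) (total 0); column heights now [6 8 9 10 10], max=10
Drop 6: I rot1 at col 0 lands with bottom-row=6; cleared 0 line(s) (total 0); column heights now [10 8 9 10 10], max=10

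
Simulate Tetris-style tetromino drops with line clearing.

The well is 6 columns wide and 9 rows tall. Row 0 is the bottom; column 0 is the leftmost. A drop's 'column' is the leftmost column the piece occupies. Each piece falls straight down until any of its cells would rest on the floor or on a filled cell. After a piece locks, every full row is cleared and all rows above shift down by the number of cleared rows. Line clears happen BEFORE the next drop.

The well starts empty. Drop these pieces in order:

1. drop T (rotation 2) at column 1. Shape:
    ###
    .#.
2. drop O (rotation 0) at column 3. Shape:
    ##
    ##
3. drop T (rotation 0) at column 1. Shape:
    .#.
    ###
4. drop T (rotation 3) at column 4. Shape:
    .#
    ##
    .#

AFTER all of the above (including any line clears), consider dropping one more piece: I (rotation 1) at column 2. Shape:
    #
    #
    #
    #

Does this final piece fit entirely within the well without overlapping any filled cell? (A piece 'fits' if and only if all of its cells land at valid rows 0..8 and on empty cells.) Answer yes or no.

Drop 1: T rot2 at col 1 lands with bottom-row=0; cleared 0 line(s) (total 0); column heights now [0 2 2 2 0 0], max=2
Drop 2: O rot0 at col 3 lands with bottom-row=2; cleared 0 line(s) (total 0); column heights now [0 2 2 4 4 0], max=4
Drop 3: T rot0 at col 1 lands with bottom-row=4; cleared 0 line(s) (total 0); column heights now [0 5 6 5 4 0], max=6
Drop 4: T rot3 at col 4 lands with bottom-row=3; cleared 0 line(s) (total 0); column heights now [0 5 6 5 5 6], max=6
Test piece I rot1 at col 2 (width 1): heights before test = [0 5 6 5 5 6]; fits = False

Answer: no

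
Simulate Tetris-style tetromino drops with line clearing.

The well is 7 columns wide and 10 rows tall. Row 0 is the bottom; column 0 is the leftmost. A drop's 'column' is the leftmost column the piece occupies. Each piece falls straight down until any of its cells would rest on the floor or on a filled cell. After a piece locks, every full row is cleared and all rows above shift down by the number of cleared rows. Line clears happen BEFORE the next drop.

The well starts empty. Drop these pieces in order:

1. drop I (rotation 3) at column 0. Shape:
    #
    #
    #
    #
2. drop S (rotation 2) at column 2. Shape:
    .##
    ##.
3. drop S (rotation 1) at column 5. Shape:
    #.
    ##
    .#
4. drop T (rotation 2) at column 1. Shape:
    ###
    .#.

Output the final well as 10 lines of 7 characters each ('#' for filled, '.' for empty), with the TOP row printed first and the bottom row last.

Answer: .......
.......
.......
.......
.......
.......
#......
####.#.
#.#####
#.##..#

Derivation:
Drop 1: I rot3 at col 0 lands with bottom-row=0; cleared 0 line(s) (total 0); column heights now [4 0 0 0 0 0 0], max=4
Drop 2: S rot2 at col 2 lands with bottom-row=0; cleared 0 line(s) (total 0); column heights now [4 0 1 2 2 0 0], max=4
Drop 3: S rot1 at col 5 lands with bottom-row=0; cleared 0 line(s) (total 0); column heights now [4 0 1 2 2 3 2], max=4
Drop 4: T rot2 at col 1 lands with bottom-row=1; cleared 0 line(s) (total 0); column heights now [4 3 3 3 2 3 2], max=4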